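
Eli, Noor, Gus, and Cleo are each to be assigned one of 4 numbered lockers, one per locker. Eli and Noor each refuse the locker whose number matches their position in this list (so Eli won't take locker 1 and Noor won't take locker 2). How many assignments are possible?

14

Let Aᵢ (for i ∈ {1, 2}) be the placements that put person i in their forbidden locker. Any j of these fix j positions, leaving (4−j)! ways to fill the rest, and there are C(2,j) ways to pick which j.
By inclusion–exclusion, the number of valid placements is Σ_{j=0}^{2} (−1)^j C(2,j)·(4−j)!.
Computing: 24 − 12 + 2 = 14.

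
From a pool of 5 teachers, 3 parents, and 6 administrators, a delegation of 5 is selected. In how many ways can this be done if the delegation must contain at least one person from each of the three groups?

With no constraint there are C(14,5) = 2002 possible selections.
Selections missing a whole group: no teachers → C(9,5) = 126; no parents → C(11,5) = 462; no administrators → C(8,5) = 56.
Add back selections omitting two groups (i.e. drawn from a single group): C(5,5) + C(3,5) + C(6,5) = 7.
By inclusion–exclusion: 2002 − 644 + 7 = 1365.

1365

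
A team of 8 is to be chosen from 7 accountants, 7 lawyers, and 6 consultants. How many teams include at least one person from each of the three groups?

120393

Unrestricted: C(20,8) = 125970 ways to pick any 8 of the 20.
Subtract selections that omit an entire group: no accountants → C(13,8) = 1287; no lawyers → C(13,8) = 1287; no consultants → C(14,8) = 3003.
Add back selections omitting two groups (i.e. drawn from a single group): C(7,8) + C(7,8) + C(6,8) = 0.
By inclusion–exclusion: 125970 − 5577 + 0 = 120393.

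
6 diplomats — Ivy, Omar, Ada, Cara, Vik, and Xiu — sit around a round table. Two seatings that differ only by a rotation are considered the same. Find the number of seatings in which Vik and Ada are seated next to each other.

48

Glue Vik and Ada into a block (2 internal orders). Seating 5 units around a circle gives (4)! arrangements.
So 2 × (4)! = 2 × 24 = 48.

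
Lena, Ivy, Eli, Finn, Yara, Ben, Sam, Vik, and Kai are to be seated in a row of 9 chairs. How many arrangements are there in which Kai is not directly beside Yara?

Of the 9! = 362880 arrangements, those with Kai and Yara adjacent number 2 × 8! = 80640 (treat the pair as a block with 2 internal orders).
Complementary counting: 362880 − 80640 = 282240.

282240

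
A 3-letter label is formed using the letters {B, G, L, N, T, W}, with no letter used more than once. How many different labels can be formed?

120

With no repetition, fill the 3 letters in order: 6 choices, then 5, down to 4.
6 × 5 × 4 = 120.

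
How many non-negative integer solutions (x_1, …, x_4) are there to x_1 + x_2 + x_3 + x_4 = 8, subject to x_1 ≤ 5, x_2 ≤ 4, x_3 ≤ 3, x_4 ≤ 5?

By stars and bars, unrestricted non-negative solutions to x_1+…+x_4 = 8 number C(8+3,3) = 165.
Subtract solutions that violate a single cap (substitute x_i' = x_i − (cap_i+1)): x_1 ≥ 6 gives C(5,3) = 10; x_2 ≥ 5 gives C(6,3) = 20; x_3 ≥ 4 gives C(7,3) = 35; x_4 ≥ 6 gives C(5,3) = 10. Together 75.
No two caps can be exceeded simultaneously, so the pair terms are all 0.
By inclusion–exclusion the count is 165 − 75 + 0 = 90.

90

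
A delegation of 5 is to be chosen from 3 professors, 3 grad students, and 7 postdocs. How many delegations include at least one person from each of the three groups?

798

With no constraint there are C(13,5) = 1287 possible selections.
Selections missing a whole group: no professors → C(10,5) = 252; no grad students → C(10,5) = 252; no postdocs → C(6,5) = 6.
Add back selections omitting two groups (i.e. drawn from a single group): C(3,5) + C(3,5) + C(7,5) = 21.
By inclusion–exclusion: 1287 − 510 + 21 = 798.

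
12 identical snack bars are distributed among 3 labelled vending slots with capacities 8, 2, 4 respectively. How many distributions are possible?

6

Ignoring the caps, the number of non-negative solutions to x_1+…+x_3 = 12 is C(14,2) = 91.
Subtract solutions that violate a single cap (substitute x_i' = x_i − (cap_i+1)): x_1 ≥ 9 gives C(5,2) = 10; x_2 ≥ 3 gives C(11,2) = 55; x_3 ≥ 5 gives C(9,2) = 36. Together 101.
Add back pairs where two caps are both exceeded: 1 + 0 + 15 = 16.
By inclusion–exclusion the count is 91 − 101 + 16 = 6.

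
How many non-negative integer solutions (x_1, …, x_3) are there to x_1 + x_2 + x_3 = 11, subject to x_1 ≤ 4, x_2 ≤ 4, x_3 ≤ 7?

15

Ignoring the caps, the number of non-negative solutions to x_1+…+x_3 = 11 is C(13,2) = 78.
Subtract solutions that violate a single cap (substitute x_i' = x_i − (cap_i+1)): x_1 ≥ 5 gives C(8,2) = 28; x_2 ≥ 5 gives C(8,2) = 28; x_3 ≥ 8 gives C(5,2) = 10. Together 66.
Add back pairs where two caps are both exceeded: 3 + 0 + 0 = 3.
By inclusion–exclusion the count is 78 − 66 + 3 = 15.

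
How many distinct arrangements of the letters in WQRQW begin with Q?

12

Fix Q in the first position and arrange the remaining 4 letters.
Those 4 letters have W appearing twice, giving (4)!/(2!) = 12.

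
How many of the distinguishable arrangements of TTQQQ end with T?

4

With the last slot taken by T, it remains to arrange the other 4 letters (TQQQ).
Those 4 letters have Q appearing 3 times, giving (4)!/(3!) = 4.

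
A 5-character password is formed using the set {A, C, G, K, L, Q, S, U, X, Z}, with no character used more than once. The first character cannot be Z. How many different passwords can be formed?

27216

The first character has 10−1 = 9 choices (anything except Z).
The remaining 4 characters are filled from the other 9 symbols without repetition: 9 × 8 × 7 × 6 = 3024.
Total: 9 × 3024 = 27216.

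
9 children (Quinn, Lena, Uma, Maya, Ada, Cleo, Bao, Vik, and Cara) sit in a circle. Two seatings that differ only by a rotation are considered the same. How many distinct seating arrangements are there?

40320

Seat Quinn anywhere (absorbing the rotational symmetry), then permute the other 8: (8)! = 40320.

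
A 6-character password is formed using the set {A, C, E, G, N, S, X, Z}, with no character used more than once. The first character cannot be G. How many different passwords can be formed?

17640

The first character has 8−1 = 7 choices (anything except G).
The remaining 5 characters are filled from the other 7 symbols without repetition: 7 × 6 × 5 × 4 × 3 = 2520.
Total: 7 × 2520 = 17640.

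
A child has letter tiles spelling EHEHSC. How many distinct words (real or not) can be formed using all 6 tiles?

The 6 letters of EHEHSC have repeats: E appearing twice and H appearing twice.
The number of distinct arrangements is 6!/(2!·2!) = 720/4 = 180.

180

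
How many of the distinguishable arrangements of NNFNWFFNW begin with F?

420

With the first slot taken by F, it remains to arrange the other 8 letters (NNNWFFNW).
Those 8 letters have F appearing twice, N appearing 4 times, and W appearing twice, giving (8)!/(4!·2!·2!) = 420.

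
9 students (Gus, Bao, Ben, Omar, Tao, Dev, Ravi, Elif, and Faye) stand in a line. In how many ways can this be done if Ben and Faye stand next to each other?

Treat {Ben, Faye} as a single unit. There are 8 units to order, and the pair itself can be ordered 2 ways.
So the count is 2·(8)! = 80640.

80640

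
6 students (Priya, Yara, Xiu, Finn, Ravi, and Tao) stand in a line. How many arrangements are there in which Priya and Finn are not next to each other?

There are 6! = 720 arrangements in all. If Priya and Finn are adjacent, merging them into one block gives 2·(5)! = 240 arrangements.
Complementary counting: 720 − 240 = 480.

480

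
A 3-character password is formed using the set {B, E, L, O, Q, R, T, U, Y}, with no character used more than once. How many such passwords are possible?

504

With no repetition, fill the 3 characters in order: 9 choices, then 8, down to 7.
9 × 8 × 7 = 504.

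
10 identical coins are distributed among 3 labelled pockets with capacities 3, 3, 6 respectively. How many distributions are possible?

By stars and bars, unrestricted non-negative solutions to x_1+…+x_3 = 10 number C(10+2,2) = 66.
Subtract solutions that violate a single cap (substitute x_i' = x_i − (cap_i+1)): x_1 ≥ 4 gives C(8,2) = 28; x_2 ≥ 4 gives C(8,2) = 28; x_3 ≥ 7 gives C(5,2) = 10. Together 66.
Add back pairs where two caps are both exceeded: 6 + 0 + 0 = 6.
By inclusion–exclusion the count is 66 − 66 + 6 = 6.

6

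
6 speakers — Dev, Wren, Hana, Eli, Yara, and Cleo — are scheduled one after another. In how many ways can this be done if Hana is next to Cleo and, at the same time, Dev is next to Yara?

96

Treat {Hana,Cleo} as one block (2 orders) and {Dev,Yara} as another (2 orders).
That leaves 4 units to arrange: 2 × 2 × 4! = 4 × 24 = 96.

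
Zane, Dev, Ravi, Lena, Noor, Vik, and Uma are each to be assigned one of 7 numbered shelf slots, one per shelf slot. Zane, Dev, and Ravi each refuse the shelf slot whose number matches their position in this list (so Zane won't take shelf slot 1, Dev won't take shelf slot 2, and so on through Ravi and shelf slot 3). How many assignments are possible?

3216

Let Aᵢ (for i ∈ {1, 2, 3}) be the placements that put person i in their forbidden shelf slot. Any j of these fix j positions, leaving (7−j)! ways to fill the rest, and there are C(3,j) ways to pick which j.
By inclusion–exclusion, the number of valid placements is Σ_{j=0}^{3} (−1)^j C(3,j)·(7−j)!.
Computing: 5040 − 2160 + 360 − 24 = 3216.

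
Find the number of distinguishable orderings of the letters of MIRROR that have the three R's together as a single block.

24

Treat the 3 copies of R as a single block. The multiset to arrange is then {RRR, I, M, O}, 4 items in all.
All 4 items are distinct, so there are (4)! = 24 arrangements.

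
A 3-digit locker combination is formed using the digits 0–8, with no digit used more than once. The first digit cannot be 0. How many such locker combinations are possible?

448

The first digit has 9−1 = 8 choices (anything except 0).
The remaining 2 digits are filled from the other 8 symbols without repetition: 8 × 7 = 56.
Total: 8 × 56 = 448.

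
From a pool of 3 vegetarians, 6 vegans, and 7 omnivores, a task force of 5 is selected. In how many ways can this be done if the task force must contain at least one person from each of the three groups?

2730

Total 5-person selections from all 16: C(16,5) = 4368.
Selections missing a whole group: no vegetarians → C(13,5) = 1287; no vegans → C(10,5) = 252; no omnivores → C(9,5) = 126.
Add back selections omitting two groups (i.e. drawn from a single group): C(3,5) + C(6,5) + C(7,5) = 27.
By inclusion–exclusion: 4368 − 1665 + 27 = 2730.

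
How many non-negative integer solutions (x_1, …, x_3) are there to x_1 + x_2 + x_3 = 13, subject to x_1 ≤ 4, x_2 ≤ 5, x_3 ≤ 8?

15

Ignoring the caps, the number of non-negative solutions to x_1+…+x_3 = 13 is C(15,2) = 105.
Subtract solutions that violate a single cap (substitute x_i' = x_i − (cap_i+1)): x_1 ≥ 5 gives C(10,2) = 45; x_2 ≥ 6 gives C(9,2) = 36; x_3 ≥ 9 gives C(6,2) = 15. Together 96.
Add back pairs where two caps are both exceeded: 6 + 0 + 0 = 6.
By inclusion–exclusion the count is 105 − 96 + 6 = 15.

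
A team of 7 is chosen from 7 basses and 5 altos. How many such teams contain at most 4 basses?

Split by how many basses are chosen (0 through 4).
Sum: C(7,0)·C(5,7) + C(7,1)·C(5,6) + C(7,2)·C(5,5) + C(7,3)·C(5,4) + C(7,4)·C(5,3) = 0 + 0 + 21 + 175 + 350 = 546.

546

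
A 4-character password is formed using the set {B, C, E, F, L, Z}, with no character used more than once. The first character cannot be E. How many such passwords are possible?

300

The first character has 6−1 = 5 choices (anything except E).
The remaining 3 characters are filled from the other 5 symbols without repetition: 5 × 4 × 3 = 60.
Total: 5 × 60 = 300.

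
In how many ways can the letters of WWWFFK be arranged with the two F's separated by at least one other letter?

40

Total arrangements of WWWFFK: 6!/(3!·2!) = 60.
If the two F's are adjacent, glue them into one block, leaving 5 items to arrange: (5)!/(3!) = 20 ways.
Subtracting, 60 − 20 = 40 arrangements keep the F's apart.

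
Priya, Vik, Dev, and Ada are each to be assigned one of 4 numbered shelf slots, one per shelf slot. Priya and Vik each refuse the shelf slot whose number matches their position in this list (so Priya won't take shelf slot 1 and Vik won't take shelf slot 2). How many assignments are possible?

Let Aᵢ (for i ∈ {1, 2}) be the placements that put person i in their forbidden shelf slot. Any j of these fix j positions, leaving (4−j)! ways to fill the rest, and there are C(2,j) ways to pick which j.
By inclusion–exclusion, the number of valid placements is Σ_{j=0}^{2} (−1)^j C(2,j)·(4−j)!.
Computing: 24 − 12 + 2 = 14.

14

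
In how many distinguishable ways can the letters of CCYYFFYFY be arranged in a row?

CCYYFFYFY has 9 letters with C appearing twice, F appearing 3 times, and Y appearing 4 times.
Dividing 9! = 362880 by 4!·3!·2! = 288 for the repeated letters gives 1260.

1260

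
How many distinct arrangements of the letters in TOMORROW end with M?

420

With the last slot taken by M, it remains to arrange the other 7 letters (TOORROW).
Those 7 letters have O appearing 3 times and R appearing twice, giving (7)!/(3!·2!) = 420.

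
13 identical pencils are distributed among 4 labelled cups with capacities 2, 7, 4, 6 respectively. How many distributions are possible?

60

Ignoring the caps, the number of non-negative solutions to x_1+…+x_4 = 13 is C(16,3) = 560.
Subtract solutions that violate a single cap (substitute x_i' = x_i − (cap_i+1)): x_1 ≥ 3 gives C(13,3) = 286; x_2 ≥ 8 gives C(8,3) = 56; x_3 ≥ 5 gives C(11,3) = 165; x_4 ≥ 7 gives C(9,3) = 84. Together 591.
Add back pairs where two caps are both exceeded: 10 + 56 + 20 + 1 + 0 + 4 = 91.
By inclusion–exclusion the count is 560 − 591 + 91 = 60.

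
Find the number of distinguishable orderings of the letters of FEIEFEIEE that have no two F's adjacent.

Total arrangements of FEIEFEIEE: 9!/(5!·2!·2!) = 756.
If the two F's are adjacent, glue them into one block, leaving 8 items to arrange: (8)!/(5!·2!) = 168 ways.
Hence 756 − 168 = 588.

588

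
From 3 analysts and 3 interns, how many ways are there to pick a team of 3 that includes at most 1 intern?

10

Split by how many interns are chosen (0 through 1).
Sum: C(3,0)·C(3,3) + C(3,1)·C(3,2) = 1 + 9 = 10.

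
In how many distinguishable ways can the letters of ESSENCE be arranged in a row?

420

ESSENCE has 7 letters with E appearing 3 times and S appearing twice.
So there are 7! / (3!·2!) = 420 distinguishable arrangements.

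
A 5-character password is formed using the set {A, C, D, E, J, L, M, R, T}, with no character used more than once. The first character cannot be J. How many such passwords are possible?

The first character has 9−1 = 8 choices (anything except J).
The remaining 4 characters are filled from the other 8 symbols without repetition: 8 × 7 × 6 × 5 = 1680.
Total: 8 × 1680 = 13440.

13440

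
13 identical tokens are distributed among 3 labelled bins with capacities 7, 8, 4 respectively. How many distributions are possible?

25

Without the upper bounds there are C(15,2) = 105 ways to split 13 among 3 bins.
Subtract solutions that violate a single cap (substitute x_i' = x_i − (cap_i+1)): x_1 ≥ 8 gives C(7,2) = 21; x_2 ≥ 9 gives C(6,2) = 15; x_3 ≥ 5 gives C(10,2) = 45. Together 81.
Add back pairs where two caps are both exceeded: 0 + 1 + 0 = 1.
By inclusion–exclusion the count is 105 − 81 + 1 = 25.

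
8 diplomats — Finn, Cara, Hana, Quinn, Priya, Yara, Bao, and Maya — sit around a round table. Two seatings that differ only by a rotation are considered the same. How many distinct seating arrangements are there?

5040

Around a circle, 8 distinct people have 8!/8 = (7)! = 5040 rotationally distinct seatings.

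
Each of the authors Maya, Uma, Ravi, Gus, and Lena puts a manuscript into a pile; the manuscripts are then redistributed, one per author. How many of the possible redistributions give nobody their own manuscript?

This is the derangement count D_5: permutations of 5 items with no fixed point.
By inclusion–exclusion this is Σ_{j=0}^{5} (−1)^j C(5,j)·(5−j)!.
Computing: 120 − 120 + 60 − 20 + 5 − 1 = 44.

44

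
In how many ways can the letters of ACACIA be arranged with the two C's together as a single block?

Treat the 2 copies of C as a single block. The multiset to arrange is then {CC, A, A, A, I}, 5 items in all.
That gives (5)!/(3!) = 20 arrangements.

20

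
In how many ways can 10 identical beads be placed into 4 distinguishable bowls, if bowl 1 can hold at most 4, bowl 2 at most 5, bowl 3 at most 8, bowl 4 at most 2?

Without the upper bounds there are C(13,3) = 286 ways to split 10 among 4 bowls.
Subtract solutions that violate a single cap (substitute x_i' = x_i − (cap_i+1)): x_1 ≥ 5 gives C(8,3) = 56; x_2 ≥ 6 gives C(7,3) = 35; x_3 ≥ 9 gives C(4,3) = 4; x_4 ≥ 3 gives C(10,3) = 120. Together 215.
Add back pairs where two caps are both exceeded: 0 + 0 + 10 + 0 + 4 + 0 = 14.
By inclusion–exclusion the count is 286 − 215 + 14 = 85.

85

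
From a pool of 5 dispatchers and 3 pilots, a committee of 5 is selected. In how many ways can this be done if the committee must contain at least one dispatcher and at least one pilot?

55

With no constraint there are C(8,5) = 56 possible selections.
Selections missing a whole group: no dispatchers → C(3,5) = 0; no pilots → C(5,5) = 1.
Both groups omitted at once is impossible, so 56 − 1 = 55.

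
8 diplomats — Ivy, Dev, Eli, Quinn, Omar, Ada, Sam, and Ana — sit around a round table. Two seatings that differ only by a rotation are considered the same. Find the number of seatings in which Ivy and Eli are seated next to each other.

Treat {Ivy, Eli} as one unit (2 internal orders) and seat the resulting 7 units around the table: (6)! circular arrangements.
So 2 × (6)! = 2 × 720 = 1440.

1440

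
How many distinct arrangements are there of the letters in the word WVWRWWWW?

Letter multiplicities in WVWRWWWW: R×1, V×1, W×6.
The number of distinct arrangements is 8!/(6!) = 40320/720 = 56.

56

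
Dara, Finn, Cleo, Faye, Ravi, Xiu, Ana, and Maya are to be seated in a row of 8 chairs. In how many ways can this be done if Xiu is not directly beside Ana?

30240

Of the 8! = 40320 arrangements, those with Xiu and Ana adjacent number 2 × 7! = 10080 (treat the pair as a block with 2 internal orders).
Complementary counting: 40320 − 10080 = 30240.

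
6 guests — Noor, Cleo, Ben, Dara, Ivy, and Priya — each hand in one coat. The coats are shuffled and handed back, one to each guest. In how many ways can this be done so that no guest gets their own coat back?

265

Count assignments avoiding every fixed point. For any j of the 6 guests fixed to their own coat, the other 6−j can be arranged in (6−j)! ways.
By inclusion–exclusion this is Σ_{j=0}^{6} (−1)^j C(6,j)·(6−j)!.
Computing: 720 − 720 + 360 − 120 + 30 − 6 + 1 = 265.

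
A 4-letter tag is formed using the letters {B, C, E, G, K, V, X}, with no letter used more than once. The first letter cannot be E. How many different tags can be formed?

720

The first letter has 7−1 = 6 choices (anything except E).
The remaining 3 letters are filled from the other 6 symbols without repetition: 6 × 5 × 4 = 120.
Total: 6 × 120 = 720.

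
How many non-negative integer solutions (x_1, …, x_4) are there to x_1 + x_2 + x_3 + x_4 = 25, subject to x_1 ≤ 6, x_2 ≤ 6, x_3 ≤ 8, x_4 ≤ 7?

By stars and bars, unrestricted non-negative solutions to x_1+…+x_4 = 25 number C(25+3,3) = 3276.
Subtract solutions that violate a single cap (substitute x_i' = x_i − (cap_i+1)): x_1 ≥ 7 gives C(21,3) = 1330; x_2 ≥ 7 gives C(21,3) = 1330; x_3 ≥ 9 gives C(19,3) = 969; x_4 ≥ 8 gives C(20,3) = 1140. Together 4769.
Add back pairs where two caps are both exceeded: 364 + 220 + 286 + 220 + 286 + 165 = 1541.
Subtract triples: 10 + 20 + 4 + 4 = 38.
By inclusion–exclusion the count is 3276 − 4769 + 1541 − 38 = 10.

10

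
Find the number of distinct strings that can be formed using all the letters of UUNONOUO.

560

UUNONOUO has 8 letters with N appearing twice, O appearing 3 times, and U appearing 3 times.
Dividing 8! = 40320 by 3!·3!·2! = 72 for the repeated letters gives 560.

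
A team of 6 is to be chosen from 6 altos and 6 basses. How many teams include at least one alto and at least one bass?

Total 6-person selections from all 12: C(12,6) = 924.
Selections missing a whole group: no altos → C(6,6) = 1; no basses → C(6,6) = 1.
Both groups omitted at once is impossible, so 924 − 2 = 922.

922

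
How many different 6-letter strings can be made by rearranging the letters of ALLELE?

60

The 6 letters of ALLELE have repeats: E appearing twice and L appearing 3 times.
So there are 6! / (3!·2!) = 60 distinguishable arrangements.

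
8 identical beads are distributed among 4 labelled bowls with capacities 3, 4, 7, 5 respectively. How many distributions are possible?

Ignoring the caps, the number of non-negative solutions to x_1+…+x_4 = 8 is C(11,3) = 165.
Subtract solutions that violate a single cap (substitute x_i' = x_i − (cap_i+1)): x_1 ≥ 4 gives C(7,3) = 35; x_2 ≥ 5 gives C(6,3) = 20; x_3 ≥ 8 gives C(3,3) = 1; x_4 ≥ 6 gives C(5,3) = 10. Together 66.
No two caps can be exceeded simultaneously, so the pair terms are all 0.
By inclusion–exclusion the count is 165 − 66 + 0 = 99.

99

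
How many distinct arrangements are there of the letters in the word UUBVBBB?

The 7 letters of UUBVBBB have repeats: B appearing 4 times and U appearing twice.
Dividing 7! = 5040 by 4!·2! = 48 for the repeated letters gives 105.

105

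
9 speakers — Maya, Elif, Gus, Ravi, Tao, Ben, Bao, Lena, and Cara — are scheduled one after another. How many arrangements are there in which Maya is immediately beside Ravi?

Place the 7 others and the Maya-Ravi pair as 8 objects in a line; the pair has 2 internal arrangements.
So the count is 2·(8)! = 80640.

80640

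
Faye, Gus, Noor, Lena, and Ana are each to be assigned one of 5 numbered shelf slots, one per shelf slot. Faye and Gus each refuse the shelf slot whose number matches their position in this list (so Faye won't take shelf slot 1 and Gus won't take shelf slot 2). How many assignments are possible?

Let Aᵢ (for i ∈ {1, 2}) be the placements that put person i in their forbidden shelf slot. Any j of these fix j positions, leaving (5−j)! ways to fill the rest, and there are C(2,j) ways to pick which j.
By inclusion–exclusion, the number of valid placements is Σ_{j=0}^{2} (−1)^j C(2,j)·(5−j)!.
Computing: 120 − 48 + 6 = 78.

78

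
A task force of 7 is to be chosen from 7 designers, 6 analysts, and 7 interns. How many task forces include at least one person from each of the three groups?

With no constraint there are C(20,7) = 77520 possible selections.
Selections missing a whole group: no designers → C(13,7) = 1716; no analysts → C(14,7) = 3432; no interns → C(13,7) = 1716.
Add back selections omitting two groups (i.e. drawn from a single group): C(7,7) + C(6,7) + C(7,7) = 2.
By inclusion–exclusion: 77520 − 6864 + 2 = 70658.

70658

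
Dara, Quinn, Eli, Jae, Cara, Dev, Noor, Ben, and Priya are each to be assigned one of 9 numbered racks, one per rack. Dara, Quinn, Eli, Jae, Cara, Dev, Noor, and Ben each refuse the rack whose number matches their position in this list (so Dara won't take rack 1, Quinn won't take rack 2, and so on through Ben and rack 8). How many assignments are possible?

Let Aᵢ (for 1 ≤ i ≤ 8) be the placements that put person i in their forbidden rack. Any j of these fix j positions, leaving (9−j)! ways to fill the rest, and there are C(8,j) ways to pick which j.
By inclusion–exclusion, the number of valid placements is Σ_{j=0}^{8} (−1)^j C(8,j)·(9−j)!.
Computing: 362880 − 322560 + 141120 − 40320 + 8400 − 1344 + 168 − 16 + 1 = 148329.

148329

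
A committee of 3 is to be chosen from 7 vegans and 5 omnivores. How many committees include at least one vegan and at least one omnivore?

175

Unrestricted: C(12,3) = 220 ways to pick any 3 of the 12.
Subtract selections that omit an entire group: no vegans → C(5,3) = 10; no omnivores → C(7,3) = 35.
Both groups omitted at once is impossible, so 220 − 45 = 175.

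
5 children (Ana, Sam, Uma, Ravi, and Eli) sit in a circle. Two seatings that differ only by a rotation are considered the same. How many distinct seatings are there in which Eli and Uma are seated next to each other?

12

Treat {Eli, Uma} as one unit (2 internal orders) and seat the resulting 4 units around the table: (3)! circular arrangements.
So 2 × (3)! = 2 × 6 = 12.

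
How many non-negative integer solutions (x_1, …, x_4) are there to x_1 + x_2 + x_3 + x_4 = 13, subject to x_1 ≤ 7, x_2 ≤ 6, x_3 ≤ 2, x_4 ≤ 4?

60

Without the upper bounds there are C(16,3) = 560 ways to split 13 among 4 variables.
Subtract solutions that violate a single cap (substitute x_i' = x_i − (cap_i+1)): x_1 ≥ 8 gives C(8,3) = 56; x_2 ≥ 7 gives C(9,3) = 84; x_3 ≥ 3 gives C(13,3) = 286; x_4 ≥ 5 gives C(11,3) = 165. Together 591.
Add back pairs where two caps are both exceeded: 0 + 10 + 1 + 20 + 4 + 56 = 91.
By inclusion–exclusion the count is 560 − 591 + 91 = 60.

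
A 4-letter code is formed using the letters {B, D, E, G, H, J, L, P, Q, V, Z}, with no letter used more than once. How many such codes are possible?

Choose and order 4 of the 11 symbols: the first letter has 11 options, the next 10, then 9, 8.
11 × 10 × 9 × 8 = 7920.

7920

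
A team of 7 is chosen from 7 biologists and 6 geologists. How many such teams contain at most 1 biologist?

Split by how many biologists are chosen (0 through 1).
Sum: C(7,0)·C(6,7) + C(7,1)·C(6,6) = 0 + 7 = 7.

7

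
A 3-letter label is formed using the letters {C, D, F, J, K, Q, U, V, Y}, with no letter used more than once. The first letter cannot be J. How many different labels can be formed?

The first letter has 9−1 = 8 choices (anything except J).
The remaining 2 letters are filled from the other 8 symbols without repetition: 8 × 7 = 56.
Total: 8 × 56 = 448.

448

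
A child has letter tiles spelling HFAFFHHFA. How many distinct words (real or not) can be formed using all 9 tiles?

Letter multiplicities in HFAFFHHFA: A×2, F×4, H×3.
Dividing 9! = 362880 by 4!·3!·2! = 288 for the repeated letters gives 1260.

1260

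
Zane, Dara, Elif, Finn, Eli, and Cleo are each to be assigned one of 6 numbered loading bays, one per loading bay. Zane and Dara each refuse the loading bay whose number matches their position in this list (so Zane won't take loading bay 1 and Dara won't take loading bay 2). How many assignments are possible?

504

Let Aᵢ (for i ∈ {1, 2}) be the placements that put person i in their forbidden loading bay. Any j of these fix j positions, leaving (6−j)! ways to fill the rest, and there are C(2,j) ways to pick which j.
By inclusion–exclusion, the number of valid placements is Σ_{j=0}^{2} (−1)^j C(2,j)·(6−j)!.
Computing: 720 − 240 + 24 = 504.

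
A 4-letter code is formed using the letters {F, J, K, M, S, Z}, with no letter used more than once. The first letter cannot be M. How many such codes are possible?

300

The first letter has 6−1 = 5 choices (anything except M).
The remaining 3 letters are filled from the other 5 symbols without repetition: 5 × 4 × 3 = 60.
Total: 5 × 60 = 300.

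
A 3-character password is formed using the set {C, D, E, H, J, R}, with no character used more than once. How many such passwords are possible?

120

With no repetition, fill the 3 characters in order: 6 choices, then 5, down to 4.
That product is 6 × 5 × 4 = 120.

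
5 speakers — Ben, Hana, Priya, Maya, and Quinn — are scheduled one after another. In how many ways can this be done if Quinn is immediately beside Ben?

48

Glue Quinn and Ben into one block (2 internal orders), leaving 4 units to arrange in a row.
That gives 2 × 4! = 2 × 24 = 48.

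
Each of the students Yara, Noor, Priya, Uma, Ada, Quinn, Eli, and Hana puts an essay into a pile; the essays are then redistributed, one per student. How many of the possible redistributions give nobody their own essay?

Let Aᵢ be the assignments in which student i gets their own essay. We want the size of the complement of A₁∪…∪A_8.
By inclusion–exclusion this is Σ_{j=0}^{8} (−1)^j C(8,j)·(8−j)!.
Computing: 40320 − 40320 + 20160 − 6720 + 1680 − 336 + 56 − 8 + 1 = 14833.

14833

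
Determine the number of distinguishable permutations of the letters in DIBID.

30

DIBID has 5 letters with D appearing twice and I appearing twice.
The number of distinct arrangements is 5!/(2!·2!) = 120/4 = 30.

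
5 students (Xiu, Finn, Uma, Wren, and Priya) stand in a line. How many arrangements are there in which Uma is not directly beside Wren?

There are 5! = 120 arrangements in all. If Uma and Wren are adjacent, merging them into one block gives 2·(4)! = 48 arrangements.
So 120 − 48 = 72 arrangements keep them apart.

72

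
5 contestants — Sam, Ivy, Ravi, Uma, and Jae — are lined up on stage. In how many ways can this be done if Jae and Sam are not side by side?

72

There are 5! = 120 arrangements in all. If Jae and Sam are adjacent, merging them into one block gives 2·(4)! = 48 arrangements.
Complementary counting: 120 − 48 = 72.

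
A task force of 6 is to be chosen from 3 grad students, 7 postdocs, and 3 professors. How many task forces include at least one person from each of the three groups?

1302

Unrestricted: C(13,6) = 1716 ways to pick any 6 of the 13.
Subtract selections that omit an entire group: no grad students → C(10,6) = 210; no postdocs → C(6,6) = 1; no professors → C(10,6) = 210.
Add back selections omitting two groups (i.e. drawn from a single group): C(3,6) + C(7,6) + C(3,6) = 7.
By inclusion–exclusion: 1716 − 421 + 7 = 1302.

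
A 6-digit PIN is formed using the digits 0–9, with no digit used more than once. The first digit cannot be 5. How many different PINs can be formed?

The first digit has 10−1 = 9 choices (anything except 5).
The remaining 5 digits are filled from the other 9 symbols without repetition: 9 × 8 × 7 × 6 × 5 = 15120.
Total: 9 × 15120 = 136080.

136080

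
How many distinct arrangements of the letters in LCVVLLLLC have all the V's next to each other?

168

Treat the 2 copies of V as a single block. The multiset to arrange is then {VV, C, C, L, L, L, L, L}, 8 items in all.
That gives (8)!/(5!·2!) = 168 arrangements.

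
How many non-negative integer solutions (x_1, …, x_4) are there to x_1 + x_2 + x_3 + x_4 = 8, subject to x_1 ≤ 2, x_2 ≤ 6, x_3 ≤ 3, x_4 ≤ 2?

By stars and bars, unrestricted non-negative solutions to x_1+…+x_4 = 8 number C(8+3,3) = 165.
Subtract solutions that violate a single cap (substitute x_i' = x_i − (cap_i+1)): x_1 ≥ 3 gives C(8,3) = 56; x_2 ≥ 7 gives C(4,3) = 4; x_3 ≥ 4 gives C(7,3) = 35; x_4 ≥ 3 gives C(8,3) = 56. Together 151.
Add back pairs where two caps are both exceeded: 0 + 4 + 10 + 0 + 0 + 4 = 18.
By inclusion–exclusion the count is 165 − 151 + 18 = 32.

32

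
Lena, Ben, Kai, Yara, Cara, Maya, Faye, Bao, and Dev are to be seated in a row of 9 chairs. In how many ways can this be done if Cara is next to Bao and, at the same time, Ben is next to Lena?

Treat {Cara,Bao} as one block (2 orders) and {Ben,Lena} as another (2 orders).
That leaves 7 units to arrange: 2 × 2 × 7! = 4 × 5040 = 20160.

20160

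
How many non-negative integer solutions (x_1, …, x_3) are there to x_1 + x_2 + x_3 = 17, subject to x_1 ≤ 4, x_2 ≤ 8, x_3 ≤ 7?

By stars and bars, unrestricted non-negative solutions to x_1+…+x_3 = 17 number C(17+2,2) = 171.
Subtract solutions that violate a single cap (substitute x_i' = x_i − (cap_i+1)): x_1 ≥ 5 gives C(14,2) = 91; x_2 ≥ 9 gives C(10,2) = 45; x_3 ≥ 8 gives C(11,2) = 55. Together 191.
Add back pairs where two caps are both exceeded: 10 + 15 + 1 = 26.
By inclusion–exclusion the count is 171 − 191 + 26 = 6.

6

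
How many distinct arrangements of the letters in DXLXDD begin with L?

10

With the first slot taken by L, it remains to arrange the other 5 letters (DXXDD).
Those 5 letters have D appearing 3 times and X appearing twice, giving (5)!/(3!·2!) = 10.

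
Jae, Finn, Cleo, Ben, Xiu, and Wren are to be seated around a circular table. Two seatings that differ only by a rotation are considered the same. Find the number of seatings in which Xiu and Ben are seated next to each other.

48

Treat {Xiu, Ben} as one unit (2 internal orders) and seat the resulting 5 units around the table: (4)! circular arrangements.
So 2 × (4)! = 2 × 24 = 48.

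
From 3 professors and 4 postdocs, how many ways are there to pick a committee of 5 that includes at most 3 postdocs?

18

Split by how many postdocs are chosen (0 through 3).
Sum: C(4,0)·C(3,5) + C(4,1)·C(3,4) + C(4,2)·C(3,3) + C(4,3)·C(3,2) = 0 + 0 + 6 + 12 = 18.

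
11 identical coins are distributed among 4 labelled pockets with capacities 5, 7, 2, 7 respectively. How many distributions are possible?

Ignoring the caps, the number of non-negative solutions to x_1+…+x_4 = 11 is C(14,3) = 364.
Subtract solutions that violate a single cap (substitute x_i' = x_i − (cap_i+1)): x_1 ≥ 6 gives C(8,3) = 56; x_2 ≥ 8 gives C(6,3) = 20; x_3 ≥ 3 gives C(11,3) = 165; x_4 ≥ 8 gives C(6,3) = 20. Together 261.
Add back pairs where two caps are both exceeded: 0 + 10 + 0 + 1 + 0 + 1 = 12.
By inclusion–exclusion the count is 364 − 261 + 12 = 115.

115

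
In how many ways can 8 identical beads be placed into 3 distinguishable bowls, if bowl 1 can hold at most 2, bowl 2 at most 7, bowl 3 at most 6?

Without the upper bounds there are C(10,2) = 45 ways to split 8 among 3 bowls.
Subtract solutions that violate a single cap (substitute x_i' = x_i − (cap_i+1)): x_1 ≥ 3 gives C(7,2) = 21; x_2 ≥ 8 gives C(2,2) = 1; x_3 ≥ 7 gives C(3,2) = 3. Together 25.
No two caps can be exceeded simultaneously, so the pair terms are all 0.
By inclusion–exclusion the count is 45 − 25 + 0 = 20.

20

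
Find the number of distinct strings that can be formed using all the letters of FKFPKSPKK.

FKFPKSPKK has 9 letters with F appearing twice, K appearing 4 times, and P appearing twice.
So there are 9! / (4!·2!·2!) = 3780 distinguishable arrangements.

3780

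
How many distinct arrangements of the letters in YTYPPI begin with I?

30

Fix I in the first position and arrange the remaining 5 letters.
Those 5 letters have P appearing twice and Y appearing twice, giving (5)!/(2!·2!) = 30.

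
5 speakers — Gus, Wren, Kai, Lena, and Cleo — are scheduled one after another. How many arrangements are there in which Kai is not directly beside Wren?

There are 5! = 120 arrangements in all. If Kai and Wren are adjacent, merging them into one block gives 2·(4)! = 48 arrangements.
So 120 − 48 = 72 arrangements keep them apart.

72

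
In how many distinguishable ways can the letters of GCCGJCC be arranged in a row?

105

Letter multiplicities in GCCGJCC: C×4, G×2, J×1.
The number of distinct arrangements is 7!/(4!·2!) = 5040/48 = 105.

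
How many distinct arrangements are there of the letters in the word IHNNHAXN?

IHNNHAXN has 8 letters with H appearing twice and N appearing 3 times.
Dividing 8! = 40320 by 3!·2! = 12 for the repeated letters gives 3360.

3360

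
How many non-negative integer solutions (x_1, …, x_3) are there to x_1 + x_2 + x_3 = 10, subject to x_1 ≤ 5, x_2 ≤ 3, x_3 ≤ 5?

Ignoring the caps, the number of non-negative solutions to x_1+…+x_3 = 10 is C(12,2) = 66.
Subtract solutions that violate a single cap (substitute x_i' = x_i − (cap_i+1)): x_1 ≥ 6 gives C(6,2) = 15; x_2 ≥ 4 gives C(8,2) = 28; x_3 ≥ 6 gives C(6,2) = 15. Together 58.
Add back pairs where two caps are both exceeded: 1 + 0 + 1 = 2.
By inclusion–exclusion the count is 66 − 58 + 2 = 10.

10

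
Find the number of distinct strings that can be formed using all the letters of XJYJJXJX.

Letter multiplicities in XJYJJXJX: J×4, X×3, Y×1.
So there are 8! / (4!·3!) = 280 distinguishable arrangements.

280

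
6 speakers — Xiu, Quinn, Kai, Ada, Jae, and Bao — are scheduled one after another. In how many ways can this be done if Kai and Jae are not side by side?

Of the 6! = 720 arrangements, those with Kai and Jae adjacent number 2 × 5! = 240 (treat the pair as a block with 2 internal orders).
Complementary counting: 720 − 240 = 480.

480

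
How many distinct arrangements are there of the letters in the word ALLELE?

ALLELE has 6 letters with E appearing twice and L appearing 3 times.
Dividing 6! = 720 by 3!·2! = 12 for the repeated letters gives 60.

60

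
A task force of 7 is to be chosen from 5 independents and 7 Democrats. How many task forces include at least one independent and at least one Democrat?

Total 7-person selections from all 12: C(12,7) = 792.
Subtract selections that omit an entire group: no independents → C(7,7) = 1; no Democrats → C(5,7) = 0.
Both groups omitted at once is impossible, so 792 − 1 = 791.

791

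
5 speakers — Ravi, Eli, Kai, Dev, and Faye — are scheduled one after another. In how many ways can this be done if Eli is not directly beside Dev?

72

Of the 5! = 120 arrangements, those with Eli and Dev adjacent number 2 × 4! = 48 (treat the pair as a block with 2 internal orders).
So 120 − 48 = 72 arrangements keep them apart.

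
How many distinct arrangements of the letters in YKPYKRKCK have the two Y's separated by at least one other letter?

5880

There are 9!/(4!·2!) = 7560 arrangements of YKPYKRKCK in total.
Arrangements with the Y's together: treat YY as one letter, giving (8)!/(4!) = 1680.
Hence 7560 − 1680 = 5880.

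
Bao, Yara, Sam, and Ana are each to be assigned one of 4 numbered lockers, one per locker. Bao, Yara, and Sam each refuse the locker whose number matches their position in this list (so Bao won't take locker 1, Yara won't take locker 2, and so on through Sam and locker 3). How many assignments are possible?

11

Let Aᵢ (for i ∈ {1, 2, 3}) be the placements that put person i in their forbidden locker. Any j of these fix j positions, leaving (4−j)! ways to fill the rest, and there are C(3,j) ways to pick which j.
By inclusion–exclusion, the number of valid placements is Σ_{j=0}^{3} (−1)^j C(3,j)·(4−j)!.
Computing: 24 − 18 + 6 − 1 = 11.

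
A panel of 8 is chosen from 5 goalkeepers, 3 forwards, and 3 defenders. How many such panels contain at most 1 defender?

25

Split by how many defenders are chosen (0 through 1).
Sum: C(3,0)·C(8,8) + C(3,1)·C(8,7) = 1 + 24 = 25.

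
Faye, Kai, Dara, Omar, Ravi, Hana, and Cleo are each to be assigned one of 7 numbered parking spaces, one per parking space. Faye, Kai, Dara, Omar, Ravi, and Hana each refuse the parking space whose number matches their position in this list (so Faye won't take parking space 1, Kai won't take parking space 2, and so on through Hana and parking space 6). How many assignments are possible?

Let Aᵢ (for 1 ≤ i ≤ 6) be the placements that put person i in their forbidden parking space. Any j of these fix j positions, leaving (7−j)! ways to fill the rest, and there are C(6,j) ways to pick which j.
By inclusion–exclusion, the number of valid placements is Σ_{j=0}^{6} (−1)^j C(6,j)·(7−j)!.
Computing: 5040 − 4320 + 1800 − 480 + 90 − 12 + 1 = 2119.

2119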